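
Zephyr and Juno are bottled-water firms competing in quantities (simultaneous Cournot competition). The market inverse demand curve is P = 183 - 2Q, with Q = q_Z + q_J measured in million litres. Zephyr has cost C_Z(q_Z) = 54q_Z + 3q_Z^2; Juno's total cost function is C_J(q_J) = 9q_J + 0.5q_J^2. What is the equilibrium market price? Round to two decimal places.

Zephyr's profit: π_Z = (183 - 2Q)q_Z - (54q_Z + 3q_Z²). Setting ∂π_Z/∂q_Z = 0: 129 - 10q_Z - 2(q_J) = 0.
Juno's profit: π_J = (183 - 2Q)q_J - (9q_J + (1/2)q_J²). Setting ∂π_J/∂q_J = 0: 174 - 5q_J - 2(q_Z) = 0.
So q_Z = (129 - 2q_J)/10 and q_J = (174 - 2q_Z)/5.
Solving the pair: q_Z = 297/46, q_J = 741/23.
Total output Q = 1779/46, so price P = 183 - 2·(1779/46) = 105.6522.

105.65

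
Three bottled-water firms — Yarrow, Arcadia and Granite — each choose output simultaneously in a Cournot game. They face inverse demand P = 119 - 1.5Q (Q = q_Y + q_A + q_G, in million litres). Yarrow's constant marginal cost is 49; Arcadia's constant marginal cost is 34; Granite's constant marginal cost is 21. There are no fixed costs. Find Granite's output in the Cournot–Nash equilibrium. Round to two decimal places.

23.17

Yarrow's profit: π_Y = (119 - 1.5Q)q_Y - (49q_Y). Setting ∂π_Y/∂q_Y = 0: 70 - 3q_Y - (3/2)(q_A + q_G) = 0.
Arcadia's profit: π_A = (119 - 1.5Q)q_A - (34q_A). Setting ∂π_A/∂q_A = 0: 85 - 3q_A - (3/2)(q_Y + q_G) = 0.
Granite's first-order condition: 98 - 3q_G - (3/2)(q_Y + q_A) = 0.
Adding the 3 first-order conditions: 253 − 6Q = 0, so Q = 253/6.
Back-substituting: q_Y = (70 − 253/4)/(3/2) = 9/2, q_A = (85 − 253/4)/(3/2) = 29/2, q_G = (98 − 253/4)/(3/2) = 139/6.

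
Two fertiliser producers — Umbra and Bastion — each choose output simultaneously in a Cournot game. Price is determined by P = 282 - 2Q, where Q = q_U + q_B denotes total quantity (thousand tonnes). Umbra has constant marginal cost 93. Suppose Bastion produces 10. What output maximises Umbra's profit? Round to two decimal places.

With the rival's output fixed at 10, Umbra's profit is π_U = (282 - 2·10 - 2q_U)q_U - (93q_U) = (262 - 2q_U)q_U - (93q_U).
∂π_U/∂q_U = 169 - 4q_U = 0, so q_U = 169/4.

42.25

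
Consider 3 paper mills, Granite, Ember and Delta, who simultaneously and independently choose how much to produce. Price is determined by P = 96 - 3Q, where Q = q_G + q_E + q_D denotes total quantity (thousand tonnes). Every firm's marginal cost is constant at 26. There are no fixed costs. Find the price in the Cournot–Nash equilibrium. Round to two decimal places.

Each firm earns π_i = (96 - 3Q)q_i - 26q_i.
Setting ∂π_i/∂q_i = 0 with rivals' quantities fixed: 70 - 6q_i - 3·Σ_{j≠i} q_j = 0.
With identical firms every q_j equals q_i, so Σ_{j≠i} q_j = 2q_i and 70 = 12q_i, giving q_i = 35/6.
Total output Q = 35/2, so price P = 96 - 3·(35/2) = 87/2.

43.50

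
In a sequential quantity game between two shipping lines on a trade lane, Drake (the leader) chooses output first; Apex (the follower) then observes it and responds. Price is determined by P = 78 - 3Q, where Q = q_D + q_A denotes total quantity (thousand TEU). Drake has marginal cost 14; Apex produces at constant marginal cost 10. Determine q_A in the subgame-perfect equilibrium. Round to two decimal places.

6.33

The follower Apex best-responds to any q_D: π_A = (78 - 3Q)q_A - 10q_A.
Follower FOC: 68 - 3q_D - 6q_A = 0, so q_A(q_D) = (68 - 3q_D)/6.
Drake substitutes q_A(q_D) into its own profit: π_D = q_D(78 - 3q_D - (68 - 3q_D)/2) - 14q_D = (44 - (3/2)q_D)q_D - 14q_D.
Leader FOC: 30 - 3q_D = 0, so q_D = 10.
Then q_A = (68 - 3·10)/6 = 19/3.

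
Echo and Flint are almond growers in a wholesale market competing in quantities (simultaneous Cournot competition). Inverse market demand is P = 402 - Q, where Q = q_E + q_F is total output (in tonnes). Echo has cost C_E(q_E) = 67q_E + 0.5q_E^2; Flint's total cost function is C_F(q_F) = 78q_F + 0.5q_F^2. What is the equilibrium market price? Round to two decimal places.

237.25

Echo's profit: π_E = (402 - Q)q_E - (67q_E + (1/2)q_E²). Setting ∂π_E/∂q_E = 0: 335 - 3q_E - (q_F) = 0.
Flint's first-order condition: 324 - 3q_F - (q_E) = 0.
Rearranging gives the reaction functions q_E = (335 - q_F)/3 and q_F = (324 - q_E)/3.
Substituting one into the other gives q_E = 681/8 and q_F = 637/8.
Total output Q = 659/4, so price P = 402 - 659/4 = 949/4.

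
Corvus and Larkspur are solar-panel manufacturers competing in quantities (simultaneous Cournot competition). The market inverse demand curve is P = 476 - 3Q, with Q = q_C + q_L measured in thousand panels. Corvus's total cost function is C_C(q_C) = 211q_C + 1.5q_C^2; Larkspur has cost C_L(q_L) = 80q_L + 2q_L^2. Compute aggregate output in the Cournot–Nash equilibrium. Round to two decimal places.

Corvus's profit: π_C = (476 - 3Q)q_C - (211q_C + (3/2)q_C²). Setting ∂π_C/∂q_C = 0: 265 - 9q_C - 3(q_L) = 0.
Larkspur's profit: π_L = (476 - 3Q)q_L - (80q_L + 2q_L²). Setting ∂π_L/∂q_L = 0: 396 - 10q_L - 3(q_C) = 0.
Best responses: q_C = (265 - 3q_L)/9, q_L = (396 - 3q_C)/10.
Substituting one into the other gives q_C = 1462/81 and q_L = 923/27.
Total output Q = 1462/81 + 923/27 = 52.2346.

52.23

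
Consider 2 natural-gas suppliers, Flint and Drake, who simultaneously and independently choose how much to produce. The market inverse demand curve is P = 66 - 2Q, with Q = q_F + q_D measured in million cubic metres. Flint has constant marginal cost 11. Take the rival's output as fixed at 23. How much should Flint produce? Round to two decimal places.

2.25

With the rival's output fixed at 23, Flint's profit is π_F = (66 - 2·23 - 2q_F)q_F - (11q_F) = (20 - 2q_F)q_F - (11q_F).
∂π_F/∂q_F = 9 - 4q_F = 0, so q_F = 9/4.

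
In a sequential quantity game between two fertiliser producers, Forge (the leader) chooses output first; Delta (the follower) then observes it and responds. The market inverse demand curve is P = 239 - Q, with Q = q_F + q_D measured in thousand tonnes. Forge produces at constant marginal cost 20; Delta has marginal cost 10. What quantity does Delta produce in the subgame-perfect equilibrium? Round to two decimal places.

62.25

Solve by backward induction. Given q_F, the follower Delta maximises π_D = (239 - q_F - q_D)q_D - 10q_D.
Follower FOC: 229 - q_F - 2q_D = 0, so q_D(q_F) = (229 - q_F)/2.
The leader anticipates this reaction. Substituting into P = 239 - Q gives P = 249/2 - (1/2)q_F, so π_F = (249/2 - (1/2)q_F)q_F - 20q_F.
The leader's first-order condition 209/2 - q_F = 0 yields q_F = 209/2.
Then q_D = (229 - 209/2)/2 = 249/4.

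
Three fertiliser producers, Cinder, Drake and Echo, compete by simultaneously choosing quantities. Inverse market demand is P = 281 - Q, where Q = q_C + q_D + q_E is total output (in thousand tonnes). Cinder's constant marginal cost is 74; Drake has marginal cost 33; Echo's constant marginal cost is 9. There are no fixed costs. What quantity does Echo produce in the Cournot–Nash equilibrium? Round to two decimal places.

Cinder's profit: π_C = (281 - Q)q_C - (74q_C). Setting ∂π_C/∂q_C = 0: 207 - 2q_C - (q_D + q_E) = 0.
Drake's profit: π_D = (281 - Q)q_D - (33q_D). Setting ∂π_D/∂q_D = 0: 248 - 2q_D - (q_C + q_E) = 0.
Echo's profit: π_E = (281 - Q)q_E - (9q_E). Setting ∂π_E/∂q_E = 0: 272 - 2q_E - (q_C + q_D) = 0.
Adding the 3 conditions: 727 − 2Q − 2Q = 0, i.e. Q = 727/4.
Back-substituting: q_C = (207 − 727/4) = 101/4, q_D = (248 − 727/4) = 265/4, q_E = (272 − 727/4) = 361/4.

90.25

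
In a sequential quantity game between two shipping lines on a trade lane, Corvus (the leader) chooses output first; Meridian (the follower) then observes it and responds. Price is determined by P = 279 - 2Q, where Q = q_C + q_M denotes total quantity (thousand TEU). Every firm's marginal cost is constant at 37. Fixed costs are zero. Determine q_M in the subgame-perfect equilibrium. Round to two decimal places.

30.25

Solve by backward induction. Given q_C, the follower Meridian maximises π_M = (279 - 2q_C - 2q_M)q_M - 37q_M.
Follower FOC: 242 - 2q_C - 4q_M = 0, so q_M(q_C) = (242 - 2q_C)/4.
Corvus substitutes q_M(q_C) into its own profit: π_C = q_C(279 - 2q_C - (242 - 2q_C)/2) - 37q_C = (158 - q_C)q_C - 37q_C.
Leader FOC: 121 - 2q_C = 0, so q_C = 121/2.
Then q_M = (242 - 2·(121/2))/4 = 121/4.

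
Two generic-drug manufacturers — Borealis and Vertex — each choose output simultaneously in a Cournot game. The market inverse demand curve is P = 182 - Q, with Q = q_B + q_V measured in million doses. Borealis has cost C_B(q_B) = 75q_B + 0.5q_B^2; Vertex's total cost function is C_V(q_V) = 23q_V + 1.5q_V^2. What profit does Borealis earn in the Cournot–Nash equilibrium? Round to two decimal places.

1081.96

Borealis's profit: π_B = (182 - Q)q_B - (75q_B + (1/2)q_B²). Setting ∂π_B/∂q_B = 0: 107 - 3q_B - (q_V) = 0.
Vertex's profit: π_V = (182 - Q)q_V - (23q_V + (3/2)q_V²). Setting ∂π_V/∂q_V = 0: 159 - 5q_V - (q_B) = 0.
Best responses: q_B = (107 - q_V)/3, q_V = (159 - q_B)/5.
Solving the pair: q_B = 188/7, q_V = 185/7.
Price P = 182 - 373/7 = 901/7.
Borealis's profit: (901/7)·(188/7) - 75·(188/7) - (1/2)(188/7)² = 1081.9592.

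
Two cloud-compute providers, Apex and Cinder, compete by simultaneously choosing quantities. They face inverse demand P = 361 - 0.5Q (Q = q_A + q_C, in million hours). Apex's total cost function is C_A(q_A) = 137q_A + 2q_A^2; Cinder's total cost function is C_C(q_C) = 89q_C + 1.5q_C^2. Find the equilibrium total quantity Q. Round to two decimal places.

101.67

Apex's profit: π_A = (361 - 0.5Q)q_A - (137q_A + 2q_A²). Setting ∂π_A/∂q_A = 0: 224 - 5q_A - (1/2)(q_C) = 0.
Cinder's profit: π_C = (361 - 0.5Q)q_C - (89q_C + (3/2)q_C²). Setting ∂π_C/∂q_C = 0: 272 - 4q_C - (1/2)(q_A) = 0.
So q_A = (224 - (1/2)q_C)/5 and q_C = (272 - (1/2)q_A)/4.
Substituting one into the other gives q_A = 38.4810 and q_C = 63.1899.
Total output Q = 38.4810 + 63.1899 = 101.6709.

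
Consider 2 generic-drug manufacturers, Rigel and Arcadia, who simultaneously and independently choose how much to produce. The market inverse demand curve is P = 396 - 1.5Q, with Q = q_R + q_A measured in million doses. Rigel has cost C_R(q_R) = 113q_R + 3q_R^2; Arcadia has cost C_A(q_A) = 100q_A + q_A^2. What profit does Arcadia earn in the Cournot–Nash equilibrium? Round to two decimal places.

6860.72

Rigel's profit: π_R = (396 - 1.5Q)q_R - (113q_R + 3q_R²). Setting ∂π_R/∂q_R = 0: 283 - 9q_R - (3/2)(q_A) = 0.
Arcadia's first-order condition: 296 - 5q_A - (3/2)(q_R) = 0.
Best responses: q_R = (283 - (3/2)q_A)/9, q_A = (296 - (3/2)q_R)/5.
Substituting one into the other gives q_R = 22.7135 and q_A = 52.3860.
Price P = 396 - (3/2)·75.0994 = 283.3509.
Arcadia's profit: 283.3509·52.3860 - 100·52.3860 - 52.3860² = 6860.7233.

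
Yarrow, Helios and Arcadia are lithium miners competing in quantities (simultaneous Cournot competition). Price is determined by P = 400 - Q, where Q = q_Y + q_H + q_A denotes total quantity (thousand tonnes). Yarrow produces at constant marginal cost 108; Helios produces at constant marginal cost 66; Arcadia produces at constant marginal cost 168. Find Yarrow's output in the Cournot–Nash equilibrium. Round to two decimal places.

77.50

Yarrow's profit: π_Y = (400 - Q)q_Y - (108q_Y). Setting ∂π_Y/∂q_Y = 0: 292 - 2q_Y - (q_H + q_A) = 0.
Helios's first-order condition: 334 - 2q_H - (q_Y + q_A) = 0.
Arcadia's first-order condition: 232 - 2q_A - (q_Y + q_H) = 0.
Adding the 3 conditions: 858 − 2Q − 2Q = 0, i.e. Q = 429/2.
Back-substituting: q_Y = (292 − 429/2) = 155/2, q_H = (334 − 429/2) = 239/2, q_A = (232 − 429/2) = 35/2.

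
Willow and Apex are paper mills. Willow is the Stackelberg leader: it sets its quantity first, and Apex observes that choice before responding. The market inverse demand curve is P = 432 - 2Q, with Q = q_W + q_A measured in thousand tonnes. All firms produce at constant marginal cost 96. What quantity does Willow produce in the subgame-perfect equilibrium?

84

Solve by backward induction. Given q_W, the follower Apex maximises π_A = (432 - 2q_W - 2q_A)q_A - 96q_A.
Follower FOC: 336 - 2q_W - 4q_A = 0, so q_A(q_W) = (336 - 2q_W)/4.
Willow substitutes q_A(q_W) into its own profit: π_W = q_W(432 - 2q_W - (336 - 2q_W)/2) - 96q_W = (264 - q_W)q_W - 96q_W.
The leader's first-order condition 168 - 2q_W = 0 yields q_W = 84.
Then q_A = (336 - 2·84)/4 = 42.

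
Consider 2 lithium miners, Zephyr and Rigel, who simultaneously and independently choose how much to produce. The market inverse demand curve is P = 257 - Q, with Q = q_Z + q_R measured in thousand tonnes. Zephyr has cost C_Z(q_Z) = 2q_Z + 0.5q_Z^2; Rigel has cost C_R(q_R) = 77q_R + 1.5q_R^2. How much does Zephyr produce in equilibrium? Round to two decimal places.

78.21

Zephyr's profit: π_Z = (257 - Q)q_Z - (2q_Z + (1/2)q_Z²). Setting ∂π_Z/∂q_Z = 0: 255 - 3q_Z - (q_R) = 0.
Rigel's first-order condition: 180 - 5q_R - (q_Z) = 0.
So q_Z = (255 - q_R)/3 and q_R = (180 - q_Z)/5.
Solving the pair: q_Z = 1095/14, q_R = 285/14.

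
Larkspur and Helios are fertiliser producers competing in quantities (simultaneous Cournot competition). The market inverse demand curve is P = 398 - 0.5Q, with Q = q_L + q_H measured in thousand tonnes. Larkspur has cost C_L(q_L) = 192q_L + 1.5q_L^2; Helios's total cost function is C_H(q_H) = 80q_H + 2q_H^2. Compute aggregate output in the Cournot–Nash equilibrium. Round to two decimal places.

103.29

Larkspur's profit: π_L = (398 - 0.5Q)q_L - (192q_L + (3/2)q_L²). Setting ∂π_L/∂q_L = 0: 206 - 4q_L - (1/2)(q_H) = 0.
Helios's profit: π_H = (398 - 0.5Q)q_H - (80q_H + 2q_H²). Setting ∂π_H/∂q_H = 0: 318 - 5q_H - (1/2)(q_L) = 0.
Rearranging gives the reaction functions q_L = (206 - (1/2)q_H)/4 and q_H = (318 - (1/2)q_L)/5.
Substituting one into the other gives q_L = 44.1013 and q_H = 59.1899.
Total output Q = 44.1013 + 59.1899 = 103.2911.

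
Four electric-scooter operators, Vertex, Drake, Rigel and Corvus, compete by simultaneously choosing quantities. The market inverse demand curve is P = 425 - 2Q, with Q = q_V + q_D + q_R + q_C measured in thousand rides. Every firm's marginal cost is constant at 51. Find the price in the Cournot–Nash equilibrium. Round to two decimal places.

125.80

A representative firm's profit is π_i = q_i(425 - 2Q) - 51q_i.
First-order condition (treating rivals' output as given): 374 - 4q_i - 2·Σ_{j≠i} q_j = 0.
By symmetry each firm produces the same amount; substituting Σ_{j≠i} q_j = 3q_i yields q_i = 374/10 = 187/5.
Total output Q = 748/5, so price P = 425 - 2·(748/5) = 629/5.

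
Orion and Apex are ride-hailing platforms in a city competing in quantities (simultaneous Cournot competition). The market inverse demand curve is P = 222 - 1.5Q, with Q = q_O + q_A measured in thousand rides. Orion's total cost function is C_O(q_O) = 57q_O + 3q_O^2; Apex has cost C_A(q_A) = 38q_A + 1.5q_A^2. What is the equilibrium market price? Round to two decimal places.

160.48

Orion's profit: π_O = (222 - 1.5Q)q_O - (57q_O + 3q_O²). Setting ∂π_O/∂q_O = 0: 165 - 9q_O - (3/2)(q_A) = 0.
Apex's profit: π_A = (222 - 1.5Q)q_A - (38q_A + (3/2)q_A²). Setting ∂π_A/∂q_A = 0: 184 - 6q_A - (3/2)(q_O) = 0.
So q_O = (165 - (3/2)q_A)/9 and q_A = (184 - (3/2)q_O)/6.
Solving the pair: q_O = 952/69, q_A = 626/23.
Total output Q = 41.0145, so price P = 222 - (3/2)·41.0145 = 160.4783.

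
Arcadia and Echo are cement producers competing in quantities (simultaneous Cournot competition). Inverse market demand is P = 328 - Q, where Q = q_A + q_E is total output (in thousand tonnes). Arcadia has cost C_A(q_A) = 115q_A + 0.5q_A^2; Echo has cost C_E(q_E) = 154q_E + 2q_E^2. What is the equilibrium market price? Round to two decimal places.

244.88

Arcadia's profit: π_A = (328 - Q)q_A - (115q_A + (1/2)q_A²). Setting ∂π_A/∂q_A = 0: 213 - 3q_A - (q_E) = 0.
Echo's profit: π_E = (328 - Q)q_E - (154q_E + 2q_E²). Setting ∂π_E/∂q_E = 0: 174 - 6q_E - (q_A) = 0.
Rearranging gives the reaction functions q_A = (213 - q_E)/3 and q_E = (174 - q_A)/6.
Substituting one into the other gives q_A = 1104/17 and q_E = 309/17.
Total output Q = 1413/17, so price P = 328 - 1413/17 = 244.8824.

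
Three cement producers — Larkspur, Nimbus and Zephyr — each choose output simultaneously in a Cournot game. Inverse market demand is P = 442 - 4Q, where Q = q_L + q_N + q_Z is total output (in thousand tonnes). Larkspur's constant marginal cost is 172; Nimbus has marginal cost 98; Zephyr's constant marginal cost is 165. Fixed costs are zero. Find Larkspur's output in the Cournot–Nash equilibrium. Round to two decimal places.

Larkspur's profit: π_L = (442 - 4Q)q_L - (172q_L). Setting ∂π_L/∂q_L = 0: 270 - 8q_L - 4(q_N + q_Z) = 0.
Nimbus's first-order condition: 344 - 8q_N - 4(q_L + q_Z) = 0.
Zephyr's profit: π_Z = (442 - 4Q)q_Z - (165q_Z). Setting ∂π_Z/∂q_Z = 0: 277 - 8q_Z - 4(q_L + q_N) = 0.
Adding the 3 conditions: 891 − 8Q − 8Q = 0, i.e. Q = 891/16.
Back-substituting: q_L = (270 − 891/4)/4 = 189/16, q_N = (344 − 891/4)/4 = 485/16, q_Z = (277 − 891/4)/4 = 217/16.

11.81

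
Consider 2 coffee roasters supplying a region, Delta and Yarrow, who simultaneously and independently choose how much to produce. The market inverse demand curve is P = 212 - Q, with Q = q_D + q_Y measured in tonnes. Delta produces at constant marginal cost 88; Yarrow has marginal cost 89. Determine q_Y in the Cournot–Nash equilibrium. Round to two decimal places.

40.67

Delta's profit: π_D = (212 - Q)q_D - (88q_D). Setting ∂π_D/∂q_D = 0: 124 - 2q_D - (q_Y) = 0.
Yarrow's first-order condition: 123 - 2q_Y - (q_D) = 0.
Best responses: q_D = (124 - q_Y)/2, q_Y = (123 - q_D)/2.
Substituting one into the other gives q_D = 125/3 and q_Y = 122/3.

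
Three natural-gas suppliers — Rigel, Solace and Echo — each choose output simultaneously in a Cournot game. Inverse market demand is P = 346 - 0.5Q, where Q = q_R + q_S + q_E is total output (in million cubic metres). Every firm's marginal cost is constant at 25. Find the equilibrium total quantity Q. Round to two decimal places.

481.50

Each firm earns π_i = (346 - 0.5Q)q_i - 25q_i.
First-order condition (treating rivals' output as given): 321 - q_i - (1/2)·Σ_{j≠i} q_j = 0.
With identical firms every q_j equals q_i, so Σ_{j≠i} q_j = 2q_i and 321 = 2q_i, giving q_i = 321/2.
Total output Q = 321/2 + 321/2 + 321/2 = 963/2.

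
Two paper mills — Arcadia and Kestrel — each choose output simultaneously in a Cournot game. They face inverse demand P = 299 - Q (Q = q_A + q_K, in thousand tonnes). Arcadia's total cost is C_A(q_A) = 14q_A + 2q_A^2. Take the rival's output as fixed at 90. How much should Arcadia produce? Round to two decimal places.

32.50

With the rival's output fixed at 90, Arcadia's profit is π_A = (299 - 90 - q_A)q_A - (14q_A + 2q_A²) = (209 - q_A)q_A - (14q_A + 2q_A²).
∂π_A/∂q_A = 195 - 6q_A = 0, so q_A = 65/2.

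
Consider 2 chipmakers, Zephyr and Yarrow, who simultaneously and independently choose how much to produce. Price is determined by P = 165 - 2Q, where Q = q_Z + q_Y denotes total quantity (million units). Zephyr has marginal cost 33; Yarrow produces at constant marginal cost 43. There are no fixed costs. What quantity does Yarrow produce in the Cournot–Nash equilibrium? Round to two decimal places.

18.67

Zephyr's profit: π_Z = (165 - 2Q)q_Z - (33q_Z). Setting ∂π_Z/∂q_Z = 0: 132 - 4q_Z - 2(q_Y) = 0.
Yarrow's profit: π_Y = (165 - 2Q)q_Y - (43q_Y). Setting ∂π_Y/∂q_Y = 0: 122 - 4q_Y - 2(q_Z) = 0.
Best responses: q_Z = (132 - 2q_Y)/4, q_Y = (122 - 2q_Z)/4.
Solving the pair: q_Z = 71/3, q_Y = 56/3.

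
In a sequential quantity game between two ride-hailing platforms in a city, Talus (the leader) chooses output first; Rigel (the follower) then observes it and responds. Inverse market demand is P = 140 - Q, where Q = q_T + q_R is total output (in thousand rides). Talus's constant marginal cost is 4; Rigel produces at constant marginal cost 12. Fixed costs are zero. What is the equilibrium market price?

40

Solve by backward induction. Given q_T, the follower Rigel maximises π_R = (140 - q_T - q_R)q_R - 12q_R.
Setting the follower's marginal profit to zero, 128 - q_T - 2q_R = 0, i.e. q_R = (128 - q_T)/2.
Talus substitutes q_R(q_T) into its own profit: π_T = q_T(140 - q_T - (128 - q_T)/2) - 4q_T = (76 - (1/2)q_T)q_T - 4q_T.
The leader's first-order condition 72 - q_T = 0 yields q_T = 72.
Then q_R = (128 - 72)/2 = 28.
Total output Q = 100, so price P = 140 - 100 = 40.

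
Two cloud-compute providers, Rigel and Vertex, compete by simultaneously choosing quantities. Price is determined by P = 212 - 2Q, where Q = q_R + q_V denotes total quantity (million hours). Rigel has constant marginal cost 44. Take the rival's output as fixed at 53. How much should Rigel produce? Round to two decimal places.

With the rival's output fixed at 53, Rigel's profit is π_R = (212 - 2·53 - 2q_R)q_R - (44q_R) = (106 - 2q_R)q_R - (44q_R).
∂π_R/∂q_R = 62 - 4q_R = 0, so q_R = 31/2.

15.50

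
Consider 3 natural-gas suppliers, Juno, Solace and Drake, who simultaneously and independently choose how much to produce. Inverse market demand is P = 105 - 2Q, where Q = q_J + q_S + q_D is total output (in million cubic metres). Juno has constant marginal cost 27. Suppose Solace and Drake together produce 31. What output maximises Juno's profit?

4

With rivals' combined output fixed at 31, Juno's profit is π_J = (105 - 2·31 - 2q_J)q_J - (27q_J) = (43 - 2q_J)q_J - (27q_J).
∂π_J/∂q_J = 16 - 4q_J = 0, so q_J = 4.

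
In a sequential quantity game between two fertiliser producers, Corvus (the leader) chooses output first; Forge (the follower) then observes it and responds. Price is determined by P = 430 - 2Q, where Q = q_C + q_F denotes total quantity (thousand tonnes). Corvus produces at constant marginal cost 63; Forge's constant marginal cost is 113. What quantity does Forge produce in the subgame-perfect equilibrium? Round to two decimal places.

27.13

Solve by backward induction. Given q_C, the follower Forge maximises π_F = (430 - 2q_C - 2q_F)q_F - 113q_F.
Setting the follower's marginal profit to zero, 317 - 2q_C - 4q_F = 0, i.e. q_F = (317 - 2q_C)/4.
The leader anticipates this reaction. Substituting into P = 430 - 2Q gives P = 543/2 - q_C, so π_C = (543/2 - q_C)q_C - 63q_C.
Maximising: ∂π_C/∂q_C = 417/2 - 2q_C = 0, giving q_C = 417/4.
Then q_F = (317 - 2·(417/4))/4 = 217/8.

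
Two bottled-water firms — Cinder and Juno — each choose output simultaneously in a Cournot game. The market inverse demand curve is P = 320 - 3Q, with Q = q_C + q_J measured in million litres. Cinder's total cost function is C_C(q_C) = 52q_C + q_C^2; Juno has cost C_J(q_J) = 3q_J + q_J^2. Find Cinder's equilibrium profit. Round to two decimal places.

1881.98

Cinder's profit: π_C = (320 - 3Q)q_C - (52q_C + q_C²). Setting ∂π_C/∂q_C = 0: 268 - 8q_C - 3(q_J) = 0.
Juno's profit: π_J = (320 - 3Q)q_J - (3q_J + q_J²). Setting ∂π_J/∂q_J = 0: 317 - 8q_J - 3(q_C) = 0.
Best responses: q_C = (268 - 3q_J)/8, q_J = (317 - 3q_C)/8.
Solving the pair: q_C = 1193/55, q_J = 1732/55.
Price P = 320 - 3·(585/11) = 1765/11.
Cinder's profit: (1765/11)·(1193/55) - 52·(1193/55) - (1193/55)² = 1881.9821.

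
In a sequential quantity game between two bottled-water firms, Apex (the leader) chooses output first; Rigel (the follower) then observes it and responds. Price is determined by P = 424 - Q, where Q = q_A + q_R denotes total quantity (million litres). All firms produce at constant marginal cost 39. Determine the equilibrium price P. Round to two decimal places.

Solve by backward induction. Given q_A, the follower Rigel maximises π_R = (424 - q_A - q_R)q_R - 39q_R.
Follower FOC: 385 - q_A - 2q_R = 0, so q_R(q_A) = (385 - q_A)/2.
The leader anticipates this reaction. Substituting into P = 424 - Q gives P = 463/2 - (1/2)q_A, so π_A = (463/2 - (1/2)q_A)q_A - 39q_A.
The leader's first-order condition 385/2 - q_A = 0 yields q_A = 385/2.
Then q_R = (385 - 385/2)/2 = 385/4.
Total output Q = 1155/4, so price P = 424 - 1155/4 = 541/4.

135.25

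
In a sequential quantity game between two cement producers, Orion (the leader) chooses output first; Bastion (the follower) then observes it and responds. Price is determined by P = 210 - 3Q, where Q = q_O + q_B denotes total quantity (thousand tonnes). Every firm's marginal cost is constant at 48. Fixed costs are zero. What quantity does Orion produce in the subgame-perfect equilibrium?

27

The follower Bastion best-responds to any q_O: π_B = (210 - 3Q)q_B - 48q_B.
Follower FOC: 162 - 3q_O - 6q_B = 0, so q_B(q_O) = (162 - 3q_O)/6.
The leader anticipates this reaction. Substituting into P = 210 - 3Q gives P = 129 - (3/2)q_O, so π_O = (129 - (3/2)q_O)q_O - 48q_O.
Leader FOC: 81 - 3q_O = 0, so q_O = 27.
Then q_B = (162 - 3·27)/6 = 27/2.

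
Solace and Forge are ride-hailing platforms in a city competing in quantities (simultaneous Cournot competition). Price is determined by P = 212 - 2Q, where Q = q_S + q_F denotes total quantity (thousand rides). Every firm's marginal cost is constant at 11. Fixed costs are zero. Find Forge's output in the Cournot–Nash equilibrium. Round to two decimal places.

33.50

Each firm earns π_i = (212 - 2Q)q_i - 11q_i.
Setting ∂π_i/∂q_i = 0 with rivals' quantities fixed: 201 - 4q_i - 2q_j = 0.
With identical firms every q_j equals q_i, so q_j = q_i and 201 = 6q_i, giving q_i = 67/2.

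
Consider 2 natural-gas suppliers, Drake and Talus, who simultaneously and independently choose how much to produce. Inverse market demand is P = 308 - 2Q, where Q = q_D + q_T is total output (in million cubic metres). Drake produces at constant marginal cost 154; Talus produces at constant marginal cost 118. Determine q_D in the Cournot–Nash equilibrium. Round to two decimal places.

Drake's profit: π_D = (308 - 2Q)q_D - (154q_D). Setting ∂π_D/∂q_D = 0: 154 - 4q_D - 2(q_T) = 0.
Talus's first-order condition: 190 - 4q_T - 2(q_D) = 0.
Rearranging gives the reaction functions q_D = (154 - 2q_T)/4 and q_T = (190 - 2q_D)/4.
Solving the pair: q_D = 59/3, q_T = 113/3.

19.67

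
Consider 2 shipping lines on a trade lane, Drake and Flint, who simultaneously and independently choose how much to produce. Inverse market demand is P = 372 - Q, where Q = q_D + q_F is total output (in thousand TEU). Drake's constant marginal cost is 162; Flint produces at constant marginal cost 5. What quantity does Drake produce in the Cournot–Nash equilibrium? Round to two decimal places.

Drake's profit: π_D = (372 - Q)q_D - (162q_D). Setting ∂π_D/∂q_D = 0: 210 - 2q_D - (q_F) = 0.
Flint's first-order condition: 367 - 2q_F - (q_D) = 0.
Rearranging gives the reaction functions q_D = (210 - q_F)/2 and q_F = (367 - q_D)/2.
Solving the pair: q_D = 53/3, q_F = 524/3.

17.67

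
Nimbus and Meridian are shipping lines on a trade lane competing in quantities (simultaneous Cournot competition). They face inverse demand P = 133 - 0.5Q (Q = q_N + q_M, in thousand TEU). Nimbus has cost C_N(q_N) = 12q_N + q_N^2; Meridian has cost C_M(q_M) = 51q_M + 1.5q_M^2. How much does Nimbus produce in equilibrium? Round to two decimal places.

Nimbus's profit: π_N = (133 - 0.5Q)q_N - (12q_N + q_N²). Setting ∂π_N/∂q_N = 0: 121 - 3q_N - (1/2)(q_M) = 0.
Meridian's profit: π_M = (133 - 0.5Q)q_M - (51q_M + (3/2)q_M²). Setting ∂π_M/∂q_M = 0: 82 - 4q_M - (1/2)(q_N) = 0.
So q_N = (121 - (1/2)q_M)/3 and q_M = (82 - (1/2)q_N)/4.
Solving the pair: q_N = 1772/47, q_M = 742/47.

37.70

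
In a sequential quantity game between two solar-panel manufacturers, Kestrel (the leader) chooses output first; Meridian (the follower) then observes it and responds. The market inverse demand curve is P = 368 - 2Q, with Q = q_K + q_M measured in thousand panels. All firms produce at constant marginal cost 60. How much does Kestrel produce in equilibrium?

The follower Meridian best-responds to any q_K: π_M = (368 - 2Q)q_M - 60q_M.
∂π_M/∂q_M = 308 - 2q_K - 4q_M = 0 gives the reaction function q_M = (308 - 2q_K)/4.
Kestrel substitutes q_M(q_K) into its own profit: π_K = q_K(368 - 2q_K - (308 - 2q_K)/2) - 60q_K = (214 - q_K)q_K - 60q_K.
Maximising: ∂π_K/∂q_K = 154 - 2q_K = 0, giving q_K = 77.
Then q_M = (308 - 2·77)/4 = 77/2.

77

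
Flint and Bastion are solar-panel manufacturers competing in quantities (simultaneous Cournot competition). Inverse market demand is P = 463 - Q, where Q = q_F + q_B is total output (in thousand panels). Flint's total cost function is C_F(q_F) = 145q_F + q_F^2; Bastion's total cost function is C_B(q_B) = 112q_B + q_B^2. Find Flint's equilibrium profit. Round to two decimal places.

Flint's profit: π_F = (463 - Q)q_F - (145q_F + q_F²). Setting ∂π_F/∂q_F = 0: 318 - 4q_F - (q_B) = 0.
Bastion's profit: π_B = (463 - Q)q_B - (112q_B + q_B²). Setting ∂π_B/∂q_B = 0: 351 - 4q_B - (q_F) = 0.
Best responses: q_F = (318 - q_B)/4, q_B = (351 - q_F)/4.
Solving the pair: q_F = 307/5, q_B = 362/5.
Price P = 463 - 669/5 = 1646/5.
Flint's profit: (1646/5)·(307/5) - 145·(307/5) - (307/5)² = 7539.9200.

7539.92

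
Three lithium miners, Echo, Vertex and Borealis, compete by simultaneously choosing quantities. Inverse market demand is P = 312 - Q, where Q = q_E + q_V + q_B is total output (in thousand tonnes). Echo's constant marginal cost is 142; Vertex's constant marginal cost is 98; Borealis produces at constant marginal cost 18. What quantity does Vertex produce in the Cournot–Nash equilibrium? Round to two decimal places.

Echo's profit: π_E = (312 - Q)q_E - (142q_E). Setting ∂π_E/∂q_E = 0: 170 - 2q_E - (q_V + q_B) = 0.
Vertex's profit: π_V = (312 - Q)q_V - (98q_V). Setting ∂π_V/∂q_V = 0: 214 - 2q_V - (q_E + q_B) = 0.
Borealis's profit: π_B = (312 - Q)q_B - (18q_B). Setting ∂π_B/∂q_B = 0: 294 - 2q_B - (q_E + q_V) = 0.
Adding the 3 conditions: 678 − 2Q − 2Q = 0, i.e. Q = 339/2.
Back-substituting: q_E = (170 − 339/2) = 1/2, q_V = (214 − 339/2) = 89/2, q_B = (294 − 339/2) = 249/2.

44.50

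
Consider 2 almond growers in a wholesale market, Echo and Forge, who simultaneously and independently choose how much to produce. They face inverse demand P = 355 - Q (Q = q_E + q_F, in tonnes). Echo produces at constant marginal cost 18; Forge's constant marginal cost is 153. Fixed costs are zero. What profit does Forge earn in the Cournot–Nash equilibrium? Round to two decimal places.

498.78

Echo's profit: π_E = (355 - Q)q_E - (18q_E). Setting ∂π_E/∂q_E = 0: 337 - 2q_E - (q_F) = 0.
Forge's first-order condition: 202 - 2q_F - (q_E) = 0.
Rearranging gives the reaction functions q_E = (337 - q_F)/2 and q_F = (202 - q_E)/2.
Solving the pair: q_E = 472/3, q_F = 67/3.
Price P = 355 - 539/3 = 526/3.
Forge's profit: (526/3 - 153)·(67/3) = 498.7778.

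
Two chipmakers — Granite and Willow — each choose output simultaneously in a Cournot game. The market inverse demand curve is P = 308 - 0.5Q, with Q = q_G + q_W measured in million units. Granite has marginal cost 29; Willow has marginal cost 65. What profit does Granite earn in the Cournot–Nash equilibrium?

Granite's profit: π_G = (308 - 0.5Q)q_G - (29q_G). Setting ∂π_G/∂q_G = 0: 279 - q_G - (1/2)(q_W) = 0.
Willow's first-order condition: 243 - q_W - (1/2)(q_G) = 0.
Best responses: q_G = (279 - (1/2)q_W), q_W = (243 - (1/2)q_G).
Substituting one into the other gives q_G = 210 and q_W = 138.
Price P = 308 - (1/2)·348 = 134.
Granite's profit: (134 - 29)·210 = 22050.

22050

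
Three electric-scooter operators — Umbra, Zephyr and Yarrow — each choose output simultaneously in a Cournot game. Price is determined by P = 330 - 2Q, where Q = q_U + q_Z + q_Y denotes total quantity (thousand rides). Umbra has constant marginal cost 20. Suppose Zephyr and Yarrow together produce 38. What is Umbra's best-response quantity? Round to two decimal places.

With rivals' combined output fixed at 38, Umbra's profit is π_U = (330 - 2·38 - 2q_U)q_U - (20q_U) = (254 - 2q_U)q_U - (20q_U).
∂π_U/∂q_U = 234 - 4q_U = 0, so q_U = 117/2.

58.50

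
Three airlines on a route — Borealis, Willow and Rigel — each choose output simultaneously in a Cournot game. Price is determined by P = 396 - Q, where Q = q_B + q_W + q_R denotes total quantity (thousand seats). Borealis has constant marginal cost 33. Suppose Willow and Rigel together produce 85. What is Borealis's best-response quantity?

With rivals' combined output fixed at 85, Borealis's profit is π_B = (396 - 85 - q_B)q_B - (33q_B) = (311 - q_B)q_B - (33q_B).
∂π_B/∂q_B = 278 - 2q_B = 0, so q_B = 139.

139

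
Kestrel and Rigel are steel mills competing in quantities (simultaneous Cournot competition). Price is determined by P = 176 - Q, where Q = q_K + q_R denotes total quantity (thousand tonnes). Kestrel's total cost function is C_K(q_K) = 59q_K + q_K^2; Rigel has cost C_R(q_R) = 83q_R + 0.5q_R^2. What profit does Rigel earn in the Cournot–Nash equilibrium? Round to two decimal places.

Kestrel's profit: π_K = (176 - Q)q_K - (59q_K + q_K²). Setting ∂π_K/∂q_K = 0: 117 - 4q_K - (q_R) = 0.
Rigel's profit: π_R = (176 - Q)q_R - (83q_R + (1/2)q_R²). Setting ∂π_R/∂q_R = 0: 93 - 3q_R - (q_K) = 0.
Rearranging gives the reaction functions q_K = (117 - q_R)/4 and q_R = (93 - q_K)/3.
Solving the pair: q_K = 258/11, q_R = 255/11.
Price P = 176 - 513/11 = 1423/11.
Rigel's profit: (1423/11)·(255/11) - 83·(255/11) - (1/2)(255/11)² = 806.0950.

806.10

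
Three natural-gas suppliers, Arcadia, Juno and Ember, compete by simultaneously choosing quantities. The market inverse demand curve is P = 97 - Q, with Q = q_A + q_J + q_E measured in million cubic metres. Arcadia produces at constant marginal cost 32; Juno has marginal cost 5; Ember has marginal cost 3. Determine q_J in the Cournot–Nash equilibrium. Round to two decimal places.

Arcadia's profit: π_A = (97 - Q)q_A - (32q_A). Setting ∂π_A/∂q_A = 0: 65 - 2q_A - (q_J + q_E) = 0.
Juno's first-order condition: 92 - 2q_J - (q_A + q_E) = 0.
Ember's first-order condition: 94 - 2q_E - (q_A + q_J) = 0.
Adding the 3 first-order conditions: 251 − 4Q = 0, so Q = 251/4.
Back-substituting: q_A = (65 − 251/4) = 9/4, q_J = (92 − 251/4) = 117/4, q_E = (94 − 251/4) = 125/4.

29.25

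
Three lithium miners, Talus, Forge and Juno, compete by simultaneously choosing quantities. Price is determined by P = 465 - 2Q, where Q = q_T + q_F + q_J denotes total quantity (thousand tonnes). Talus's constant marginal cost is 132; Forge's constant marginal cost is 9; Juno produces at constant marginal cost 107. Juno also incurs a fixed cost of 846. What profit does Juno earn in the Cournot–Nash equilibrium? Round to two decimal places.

Talus's profit: π_T = (465 - 2Q)q_T - (132q_T). Setting ∂π_T/∂q_T = 0: 333 - 4q_T - 2(q_F + q_J) = 0.
Forge's profit: π_F = (465 - 2Q)q_F - (9q_F). Setting ∂π_F/∂q_F = 0: 456 - 4q_F - 2(q_T + q_J) = 0.
Juno's first-order condition: 358 - 4q_J - 2(q_T + q_F) = 0.
Adding the 3 first-order conditions: 1147 − 8Q = 0, so Q = 1147/8.
Back-substituting: q_T = (333 − 1147/4)/2 = 185/8, q_F = (456 − 1147/4)/2 = 677/8, q_J = (358 − 1147/4)/2 = 285/8.
Price P = 465 - 2·(1147/8) = 713/4.
Juno's profit: (713/4 - 107)·(285/8) - 846 = 1692.2813.

1692.28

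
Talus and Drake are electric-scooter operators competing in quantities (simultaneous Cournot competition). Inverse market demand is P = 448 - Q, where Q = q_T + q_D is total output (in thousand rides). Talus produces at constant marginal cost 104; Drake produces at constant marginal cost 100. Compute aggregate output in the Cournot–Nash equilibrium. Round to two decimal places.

230.67

Talus's profit: π_T = (448 - Q)q_T - (104q_T). Setting ∂π_T/∂q_T = 0: 344 - 2q_T - (q_D) = 0.
Drake's profit: π_D = (448 - Q)q_D - (100q_D). Setting ∂π_D/∂q_D = 0: 348 - 2q_D - (q_T) = 0.
Rearranging gives the reaction functions q_T = (344 - q_D)/2 and q_D = (348 - q_T)/2.
Substituting one into the other gives q_T = 340/3 and q_D = 352/3.
Total output Q = 340/3 + 352/3 = 692/3.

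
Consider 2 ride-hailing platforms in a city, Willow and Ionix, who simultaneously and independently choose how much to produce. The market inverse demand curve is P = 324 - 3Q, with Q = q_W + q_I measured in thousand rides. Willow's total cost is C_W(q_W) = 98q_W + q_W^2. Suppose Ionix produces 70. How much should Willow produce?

With the rival's output fixed at 70, Willow's profit is π_W = (324 - 3·70 - 3q_W)q_W - (98q_W + q_W²) = (114 - 3q_W)q_W - (98q_W + q_W²).
∂π_W/∂q_W = 16 - 8q_W = 0, so q_W = 2.

2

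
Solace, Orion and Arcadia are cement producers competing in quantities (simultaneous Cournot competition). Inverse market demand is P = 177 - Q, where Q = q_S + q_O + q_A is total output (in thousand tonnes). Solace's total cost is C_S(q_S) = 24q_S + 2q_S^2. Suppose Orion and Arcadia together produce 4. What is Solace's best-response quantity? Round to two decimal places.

24.83

With rivals' combined output fixed at 4, Solace's profit is π_S = (177 - 4 - q_S)q_S - (24q_S + 2q_S²) = (173 - q_S)q_S - (24q_S + 2q_S²).
∂π_S/∂q_S = 149 - 6q_S = 0, so q_S = 149/6.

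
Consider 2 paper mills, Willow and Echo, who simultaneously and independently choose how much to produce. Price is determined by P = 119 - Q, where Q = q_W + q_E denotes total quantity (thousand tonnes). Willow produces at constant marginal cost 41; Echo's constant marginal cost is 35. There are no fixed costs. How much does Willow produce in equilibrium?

24

Willow's profit: π_W = (119 - Q)q_W - (41q_W). Setting ∂π_W/∂q_W = 0: 78 - 2q_W - (q_E) = 0.
Echo's profit: π_E = (119 - Q)q_E - (35q_E). Setting ∂π_E/∂q_E = 0: 84 - 2q_E - (q_W) = 0.
Best responses: q_W = (78 - q_E)/2, q_E = (84 - q_W)/2.
Solving the pair: q_W = 24, q_E = 30.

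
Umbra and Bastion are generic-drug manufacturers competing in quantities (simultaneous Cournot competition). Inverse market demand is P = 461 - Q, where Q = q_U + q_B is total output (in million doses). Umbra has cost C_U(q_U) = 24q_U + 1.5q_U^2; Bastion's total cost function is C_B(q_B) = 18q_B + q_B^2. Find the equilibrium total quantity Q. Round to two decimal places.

Umbra's profit: π_U = (461 - Q)q_U - (24q_U + (3/2)q_U²). Setting ∂π_U/∂q_U = 0: 437 - 5q_U - (q_B) = 0.
Bastion's profit: π_B = (461 - Q)q_B - (18q_B + q_B²). Setting ∂π_B/∂q_B = 0: 443 - 4q_B - (q_U) = 0.
So q_U = (437 - q_B)/5 and q_B = (443 - q_U)/4.
Substituting one into the other gives q_U = 1305/19 and q_B = 1778/19.
Total output Q = 1305/19 + 1778/19 = 162.2632.

162.26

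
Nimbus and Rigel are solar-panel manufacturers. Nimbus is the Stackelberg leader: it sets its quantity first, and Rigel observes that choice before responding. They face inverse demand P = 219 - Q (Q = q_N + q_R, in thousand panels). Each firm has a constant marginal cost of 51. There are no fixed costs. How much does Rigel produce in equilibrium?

Solve by backward induction. Given q_N, the follower Rigel maximises π_R = (219 - q_N - q_R)q_R - 51q_R.
Setting the follower's marginal profit to zero, 168 - q_N - 2q_R = 0, i.e. q_R = (168 - q_N)/2.
Nimbus substitutes q_R(q_N) into its own profit: π_N = q_N(219 - q_N - (168 - q_N)/2) - 51q_N = (135 - (1/2)q_N)q_N - 51q_N.
Leader FOC: 84 - q_N = 0, so q_N = 84.
Then q_R = (168 - 84)/2 = 42.

42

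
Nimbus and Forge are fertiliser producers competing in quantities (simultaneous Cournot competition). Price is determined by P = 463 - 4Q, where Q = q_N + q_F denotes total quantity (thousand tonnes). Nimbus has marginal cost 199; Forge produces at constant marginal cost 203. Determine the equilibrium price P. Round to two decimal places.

288.33

Nimbus's profit: π_N = (463 - 4Q)q_N - (199q_N). Setting ∂π_N/∂q_N = 0: 264 - 8q_N - 4(q_F) = 0.
Forge's first-order condition: 260 - 8q_F - 4(q_N) = 0.
Best responses: q_N = (264 - 4q_F)/8, q_F = (260 - 4q_N)/8.
Solving the pair: q_N = 67/3, q_F = 64/3.
Total output Q = 131/3, so price P = 463 - 4·(131/3) = 865/3.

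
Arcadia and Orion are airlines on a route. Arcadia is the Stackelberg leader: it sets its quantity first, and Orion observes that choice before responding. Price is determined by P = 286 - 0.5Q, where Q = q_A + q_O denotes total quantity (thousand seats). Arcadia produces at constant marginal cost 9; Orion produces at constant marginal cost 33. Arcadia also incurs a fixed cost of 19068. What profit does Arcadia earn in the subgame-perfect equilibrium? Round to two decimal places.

The follower Orion best-responds to any q_A: π_O = (286 - 0.5Q)q_O - 33q_O.
Follower FOC: 253 - (1/2)q_A - q_O = 0, so q_O(q_A) = (253 - (1/2)q_A).
The leader anticipates this reaction. Substituting into P = 286 - 0.5Q gives P = 319/2 - (1/4)q_A, so π_A = (319/2 - (1/4)q_A)q_A - 9q_A.
Maximising: ∂π_A/∂q_A = 301/2 - (1/2)q_A = 0, giving q_A = 301.
Then q_O = (253 - (1/2)·301) = 205/2.
Price P = 286 - (1/2)·(807/2) = 337/4.
Arcadia's profit: (337/4 - 9)·301 - 19068 = 3582.2500.

3582.25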